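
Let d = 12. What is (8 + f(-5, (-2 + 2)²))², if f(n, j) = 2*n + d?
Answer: 100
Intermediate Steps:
f(n, j) = 12 + 2*n (f(n, j) = 2*n + 12 = 12 + 2*n)
(8 + f(-5, (-2 + 2)²))² = (8 + (12 + 2*(-5)))² = (8 + (12 - 10))² = (8 + 2)² = 10² = 100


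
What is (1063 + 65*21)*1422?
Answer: 3452616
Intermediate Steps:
(1063 + 65*21)*1422 = (1063 + 1365)*1422 = 2428*1422 = 3452616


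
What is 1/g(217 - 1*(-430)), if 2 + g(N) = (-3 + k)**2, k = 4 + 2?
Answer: 1/7 ≈ 0.14286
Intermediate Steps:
k = 6
g(N) = 7 (g(N) = -2 + (-3 + 6)**2 = -2 + 3**2 = -2 + 9 = 7)
1/g(217 - 1*(-430)) = 1/7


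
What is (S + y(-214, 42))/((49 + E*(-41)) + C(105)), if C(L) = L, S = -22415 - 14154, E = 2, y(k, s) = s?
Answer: -36527/72 ≈ -507.32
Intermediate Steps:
S = -36569
(S + y(-214, 42))/((49 + E*(-41)) + C(105)) = (-36569 + 42)/((49 + 2*(-41)) + 105) = -36527/((49 - 82) + 105) = -36527/(-33 + 105) = -36527/72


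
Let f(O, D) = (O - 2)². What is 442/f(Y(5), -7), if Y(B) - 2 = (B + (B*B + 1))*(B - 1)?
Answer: 221/7688 ≈ 0.028746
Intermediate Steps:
Y(B) = 2 + (-1 + B)*(1 + B + B²) (Y(B) = 2 + (B + (B*B + 1))*(B - 1) = 2 + (B + (B² + 1))*(-1 + B) = 2 + (B + (1 + B²))*(-1 + B) = 2 + (1 + B + B²)*(-1 + B) = 2 + (-1 + B)*(1 + B + B²))
f(O, D) = (-2 + O)²
442/f(Y(5), -7) = 442/((-2 + (1 + 5³))²) = 442/((-2 + (1 + 125))²) = 442/((-2 + 126)²) = 442/(124²) = 442/15376 = 442*(1/15376) = 221/7688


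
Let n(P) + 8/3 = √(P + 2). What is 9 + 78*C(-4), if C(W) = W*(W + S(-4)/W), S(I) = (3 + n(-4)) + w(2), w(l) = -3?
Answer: 1049 + 78*I*√2 ≈ 1049.0 + 110.31*I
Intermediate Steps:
n(P) = -8/3 + √(2 + P) (n(P) = -8/3 + √(P + 2) = -8/3 + √(2 + P))
S(I) = -8/3 + I*√2 (S(I) = (3 + (-8/3 + √(2 - 4))) - 3 = (3 + (-8/3 + √(-2))) - 3 = (3 + (-8/3 + I*√2)) - 3 = (⅓ + I*√2) - 3 = -8/3 + I*√2)
C(W) = W*(W + (-8/3 + I*√2)/W)
9 + 78*C(-4) = 9 + 78*(-8/3 + (-4)² + I*√2) = 9 + 78*(-8/3 + 16 + I*√2) = 9 + 78*(40/3 + I*√2) = 9 + (1040 + 78*I*√2) = 1049 + 78*I*√2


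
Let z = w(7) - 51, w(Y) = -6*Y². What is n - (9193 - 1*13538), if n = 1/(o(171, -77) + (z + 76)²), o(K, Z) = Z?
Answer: 314073981/72284 ≈ 4345.0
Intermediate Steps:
z = -345 (z = -6*7² - 51 = -6*49 - 51 = -294 - 51 = -345)
n = 1/72284 (n = 1/(-77 + (-345 + 76)²) = 1/(-77 + (-269)²) = 1/(-77 + 72361) = 1/72284 ≈ 1.3834e-5)
n - (9193 - 1*13538) = 1/72284 - (9193 - 1*13538) = 1/72284 - (9193 - 13538) = 1/72284 - 1*(-4345) = 1/72284 + 4345 = 314073981/72284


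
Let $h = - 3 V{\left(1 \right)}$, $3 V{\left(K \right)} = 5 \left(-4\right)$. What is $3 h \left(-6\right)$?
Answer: $-360$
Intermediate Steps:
$V{\left(K \right)} = - \frac{20}{3}$ ($V{\left(K \right)} = \frac{5 \left(-4\right)}{3} = \frac{1}{3} \left(-20\right) = - \frac{20}{3}$)
$h = 20$ ($h = \left(-3\right) \left(- \frac{20}{3}\right) = 20$)
$3 h \left(-6\right) = 3 \cdot 20 \left(-6\right) = 60 \left(-6\right) = -360$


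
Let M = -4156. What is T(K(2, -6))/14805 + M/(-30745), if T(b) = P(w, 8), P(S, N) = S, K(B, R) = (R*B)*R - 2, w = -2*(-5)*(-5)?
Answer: 11998466/91035945 ≈ 0.13180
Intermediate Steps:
w = -50 (w = 10*(-5) = -50)
K(B, R) = -2 + B*R² (K(B, R) = (B*R)*R - 2 = B*R² - 2 = -2 + B*R²)
T(b) = -50
T(K(2, -6))/14805 + M/(-30745) = -50/14805 - 4156/(-30745) = -50*1/14805 - 4156*(-1/30745) = -10/2961 + 4156/30745 = 11998466/91035945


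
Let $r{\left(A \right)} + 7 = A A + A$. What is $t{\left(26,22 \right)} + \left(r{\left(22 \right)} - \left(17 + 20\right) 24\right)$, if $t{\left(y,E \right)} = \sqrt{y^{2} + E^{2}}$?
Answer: $-389 + 2 \sqrt{290} \approx -354.94$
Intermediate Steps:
$r{\left(A \right)} = -7 + A + A^{2}$ ($r{\left(A \right)} = -7 + \left(A A + A\right) = -7 + \left(A^{2} + A\right) = -7 + \left(A + A^{2}\right) = -7 + A + A^{2}$)
$t{\left(y,E \right)} = \sqrt{E^{2} + y^{2}}$
$t{\left(26,22 \right)} + \left(r{\left(22 \right)} - \left(17 + 20\right) 24\right) = \sqrt{22^{2} + 26^{2}} + \left(\left(-7 + 22 + 22^{2}\right) - \left(17 + 20\right) 24\right) = \sqrt{484 + 676} + \left(\left(-7 + 22 + 484\right) - 37 \cdot 24\right) = \sqrt{1160} + \left(499 - 888\right) = 2 \sqrt{290} + \left(499 - 888\right) = 2 \sqrt{290} - 389 = -389 + 2 \sqrt{290}$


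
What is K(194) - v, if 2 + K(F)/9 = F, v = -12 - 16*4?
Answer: 1804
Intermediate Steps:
v = -76 (v = -12 - 64 = -76)
K(F) = -18 + 9*F
K(194) - v = (-18 + 9*194) - 1*(-76) = (-18 + 1746) + 76 = 1728 + 76 = 1804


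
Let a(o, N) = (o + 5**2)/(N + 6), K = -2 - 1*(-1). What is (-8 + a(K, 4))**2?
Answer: 784/25 ≈ 31.360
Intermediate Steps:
K = -1 (K = -2 + 1 = -1)
a(o, N) = (25 + o)/(6 + N) (a(o, N) = (o + 25)/(6 + N) = (25 + o)/(6 + N))
(-8 + a(K, 4))**2 = (-8 + (25 - 1)/(6 + 4))**2 = (-8 + 24/10)**2 = (-8 + (1/10)*24)**2 = (-8 + 12/5)**2 = (-28/5)**2 = 784/25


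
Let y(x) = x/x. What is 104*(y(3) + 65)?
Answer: 6864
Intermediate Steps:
y(x) = 1
104*(y(3) + 65) = 104*(1 + 65) = 104*66 = 6864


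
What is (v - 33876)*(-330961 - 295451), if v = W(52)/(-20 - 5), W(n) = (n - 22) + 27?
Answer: 530544028284/25 ≈ 2.1222e+10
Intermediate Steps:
W(n) = 5 + n (W(n) = (-22 + n) + 27 = 5 + n)
v = -57/25 (v = (5 + 52)/(-20 - 5) = 57/(-25) = 57*(-1/25) = -57/25 ≈ -2.2800)
(v - 33876)*(-330961 - 295451) = (-57/25 - 33876)*(-330961 - 295451) = -846957/25*(-626412) = 530544028284/25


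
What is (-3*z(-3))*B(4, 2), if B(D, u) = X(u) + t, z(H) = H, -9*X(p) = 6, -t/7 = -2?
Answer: 120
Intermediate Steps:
t = 14 (t = -7*(-2) = 14)
X(p) = -⅔ (X(p) = -⅑*6 = -⅔)
B(D, u) = 40/3 (B(D, u) = -⅔ + 14 = 40/3)
(-3*z(-3))*B(4, 2) = -3*(-3)*(40/3) = 9*(40/3) = 120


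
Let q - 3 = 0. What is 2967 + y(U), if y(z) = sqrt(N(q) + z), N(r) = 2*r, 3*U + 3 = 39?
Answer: 2967 + 3*sqrt(2) ≈ 2971.2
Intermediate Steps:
U = 12 (U = -1 + (1/3)*39 = -1 + 13 = 12)
q = 3 (q = 3 + 0 = 3)
y(z) = sqrt(6 + z) (y(z) = sqrt(2*3 + z) = sqrt(6 + z))
2967 + y(U) = 2967 + sqrt(6 + 12) = 2967 + sqrt(18) = 2967 + 3*sqrt(2)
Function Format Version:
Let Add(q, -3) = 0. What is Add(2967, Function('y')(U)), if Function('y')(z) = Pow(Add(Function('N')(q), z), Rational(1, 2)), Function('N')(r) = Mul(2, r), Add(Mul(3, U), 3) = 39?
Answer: Add(2967, Mul(3, Pow(2, Rational(1, 2)))) ≈ 2971.2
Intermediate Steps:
U = 12 (U = Add(-1, Mul(Rational(1, 3), 39)) = Add(-1, 13) = 12)
q = 3 (q = Add(3, 0) = 3)
Function('y')(z) = Pow(Add(6, z), Rational(1, 2)) (Function('y')(z) = Pow(Add(Mul(2, 3), z), Rational(1, 2)) = Pow(Add(6, z), Rational(1, 2)))
Add(2967, Function('y')(U)) = Add(2967, Pow(Add(6, 12), Rational(1, 2))) = Add(2967, Pow(18, Rational(1, 2))) = Add(2967, Mul(3, Pow(2, Rational(1, 2))))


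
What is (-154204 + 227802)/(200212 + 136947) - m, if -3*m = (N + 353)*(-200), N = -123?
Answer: -15509093206/1011477 ≈ -15333.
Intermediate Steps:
m = 46000/3 (m = -(-123 + 353)*(-200)/3 = -230*(-200)/3 = -⅓*(-46000) = 46000/3 ≈ 15333.)
(-154204 + 227802)/(200212 + 136947) - m = (-154204 + 227802)/(200212 + 136947) - 1*46000/3 = 73598/337159 - 46000/3 = -15509093206/1011477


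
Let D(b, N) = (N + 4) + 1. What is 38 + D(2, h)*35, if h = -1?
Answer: 178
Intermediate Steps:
D(b, N) = 5 + N (D(b, N) = (4 + N) + 1 = 5 + N)
38 + D(2, h)*35 = 38 + (5 - 1)*35 = 38 + 4*35 = 38 + 140 = 178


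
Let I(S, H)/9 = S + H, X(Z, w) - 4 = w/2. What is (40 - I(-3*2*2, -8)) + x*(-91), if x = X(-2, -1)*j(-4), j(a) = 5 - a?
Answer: -5293/2 ≈ -2646.5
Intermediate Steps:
X(Z, w) = 4 + w/2
x = 63/2 (x = (4 + (½)*(-1))*(5 - 1*(-4)) = (4 - ½)*(5 + 4) = (7/2)*9 = 63/2 ≈ 31.500)
I(S, H) = 9*H + 9*S (I(S, H) = 9*(S + H) = 9*(H + S) = 9*H + 9*S)
(40 - I(-3*2*2, -8)) + x*(-91) = (40 - (9*(-8) + 9*(-3*2*2))) + (63/2)*(-91) = (40 - (-72 + 9*(-6*2))) - 5733/2 = (40 - (-72 + 9*(-12))) - 5733/2 = (40 - (-72 - 108)) - 5733/2 = (40 - 1*(-180)) - 5733/2 = (40 + 180) - 5733/2 = 220 - 5733/2 = -5293/2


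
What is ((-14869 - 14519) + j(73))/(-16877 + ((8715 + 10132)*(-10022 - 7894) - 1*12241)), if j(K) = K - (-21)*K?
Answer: 13891/168845985 ≈ 8.2270e-5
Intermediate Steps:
j(K) = 22*K (j(K) = K + 21*K = 22*K)
((-14869 - 14519) + j(73))/(-16877 + ((8715 + 10132)*(-10022 - 7894) - 1*12241)) = ((-14869 - 14519) + 22*73)/(-16877 + ((8715 + 10132)*(-10022 - 7894) - 1*12241)) = (-29388 + 1606)/(-16877 + (18847*(-17916) - 12241)) = -27782/(-16877 + (-337662852 - 12241)) = -27782/(-16877 - 337675093) = -27782/(-337691970) = -27782*(-1/337691970) = 13891/168845985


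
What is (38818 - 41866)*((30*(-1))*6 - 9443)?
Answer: 29330904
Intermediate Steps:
(38818 - 41866)*((30*(-1))*6 - 9443) = -3048*(-30*6 - 9443) = -3048*(-180 - 9443) = -3048*(-9623) = 29330904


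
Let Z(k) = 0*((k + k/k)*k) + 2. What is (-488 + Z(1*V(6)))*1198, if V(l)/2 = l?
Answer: -582228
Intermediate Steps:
V(l) = 2*l
Z(k) = 2 (Z(k) = 0*((k + 1)*k) + 2 = 0*((1 + k)*k) + 2 = 0*(k*(1 + k)) + 2 = 0 + 2 = 2)
(-488 + Z(1*V(6)))*1198 = (-488 + 2)*1198 = -486*1198 = -582228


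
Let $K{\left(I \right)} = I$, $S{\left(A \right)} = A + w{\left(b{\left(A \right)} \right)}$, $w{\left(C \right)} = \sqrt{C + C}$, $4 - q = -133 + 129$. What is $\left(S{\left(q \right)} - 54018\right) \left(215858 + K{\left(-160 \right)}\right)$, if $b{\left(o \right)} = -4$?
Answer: $-11649848980 + 431396 i \sqrt{2} \approx -1.165 \cdot 10^{10} + 6.1009 \cdot 10^{5} i$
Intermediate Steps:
$q = 8$ ($q = 4 - \left(-133 + 129\right) = 4 - -4 = 4 + 4 = 8$)
$w{\left(C \right)} = \sqrt{2} \sqrt{C}$ ($w{\left(C \right)} = \sqrt{2 C} = \sqrt{2} \sqrt{C}$)
$S{\left(A \right)} = A + 2 i \sqrt{2}$ ($S{\left(A \right)} = A + \sqrt{2} \sqrt{-4} = A + \sqrt{2} \cdot 2 i = A + 2 i \sqrt{2}$)
$\left(S{\left(q \right)} - 54018\right) \left(215858 + K{\left(-160 \right)}\right) = \left(\left(8 + 2 i \sqrt{2}\right) - 54018\right) \left(215858 - 160\right) = \left(-54010 + 2 i \sqrt{2}\right) 215698 = -11649848980 + 431396 i \sqrt{2}$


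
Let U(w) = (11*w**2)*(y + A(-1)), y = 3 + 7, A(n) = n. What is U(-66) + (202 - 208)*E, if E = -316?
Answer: 433140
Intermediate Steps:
y = 10
U(w) = 99*w**2 (U(w) = (11*w**2)*(10 - 1) = (11*w**2)*9 = 99*w**2)
U(-66) + (202 - 208)*E = 99*(-66)**2 + (202 - 208)*(-316) = 99*4356 - 6*(-316) = 431244 + 1896 = 433140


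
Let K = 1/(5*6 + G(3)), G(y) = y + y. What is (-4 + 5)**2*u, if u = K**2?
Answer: 1/1296 ≈ 0.00077160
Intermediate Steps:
G(y) = 2*y
K = 1/36 (K = 1/(5*6 + 2*3) = 1/(30 + 6) = 1/36 ≈ 0.027778)
u = 1/1296 (u = (1/36)**2 = 1/1296 ≈ 0.00077160)
(-4 + 5)**2*u = (-4 + 5)**2*(1/1296) = 1**2*(1/1296) = 1*(1/1296) = 1/1296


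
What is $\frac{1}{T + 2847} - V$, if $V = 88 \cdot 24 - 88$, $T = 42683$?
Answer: $- \frac{92152719}{45530} \approx -2024.0$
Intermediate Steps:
$V = 2024$ ($V = 2112 - 88 = 2024$)
$\frac{1}{T + 2847} - V = \frac{1}{42683 + 2847} - 2024 = \frac{1}{45530} - 2024 = - \frac{92152719}{45530}$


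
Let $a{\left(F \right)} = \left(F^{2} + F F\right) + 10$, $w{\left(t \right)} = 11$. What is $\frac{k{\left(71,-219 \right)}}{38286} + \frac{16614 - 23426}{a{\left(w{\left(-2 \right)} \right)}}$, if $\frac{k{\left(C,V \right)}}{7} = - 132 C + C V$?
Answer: $- \frac{2821897}{89334} \approx -31.588$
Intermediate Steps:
$k{\left(C,V \right)} = - 924 C + 7 C V$ ($k{\left(C,V \right)} = 7 \left(- 132 C + C V\right) = - 924 C + 7 C V$)
$a{\left(F \right)} = 10 + 2 F^{2}$ ($a{\left(F \right)} = \left(F^{2} + F^{2}\right) + 10 = 2 F^{2} + 10 = 10 + 2 F^{2}$)
$\frac{k{\left(71,-219 \right)}}{38286} + \frac{16614 - 23426}{a{\left(w{\left(-2 \right)} \right)}} = \frac{7 \cdot 71 \left(-132 - 219\right)}{38286} + \frac{16614 - 23426}{10 + 2 \cdot 11^{2}} = 7 \cdot 71 \left(-351\right) \frac{1}{38286} + \frac{16614 - 23426}{10 + 2 \cdot 121} = \left(-174447\right) \frac{1}{38286} - \frac{6812}{10 + 242} = - \frac{6461}{1418} - \frac{6812}{252} = - \frac{6461}{1418} - \frac{1703}{63} = - \frac{2821897}{89334}$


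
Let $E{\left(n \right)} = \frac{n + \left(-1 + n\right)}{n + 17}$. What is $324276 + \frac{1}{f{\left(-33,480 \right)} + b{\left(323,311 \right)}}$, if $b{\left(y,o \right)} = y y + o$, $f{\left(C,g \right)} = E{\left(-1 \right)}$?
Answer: $\frac{542914877428}{1674237} \approx 3.2428 \cdot 10^{5}$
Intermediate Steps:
$E{\left(n \right)} = \frac{-1 + 2 n}{17 + n}$
$f{\left(C,g \right)} = - \frac{3}{16}$ ($f{\left(C,g \right)} = \frac{-1 + 2 \left(-1\right)}{17 - 1} = \frac{-1 - 2}{16} = \frac{1}{16} \left(-3\right) = - \frac{3}{16}$)
$b{\left(y,o \right)} = o + y^{2}$ ($b{\left(y,o \right)} = y^{2} + o = o + y^{2}$)
$324276 + \frac{1}{f{\left(-33,480 \right)} + b{\left(323,311 \right)}} = 324276 + \frac{1}{- \frac{3}{16} + \left(311 + 323^{2}\right)} = 324276 + \frac{1}{- \frac{3}{16} + \left(311 + 104329\right)} = 324276 + \frac{1}{- \frac{3}{16} + 104640} = 324276 + \frac{1}{\frac{1674237}{16}} = 324276 + \frac{16}{1674237} = \frac{542914877428}{1674237}$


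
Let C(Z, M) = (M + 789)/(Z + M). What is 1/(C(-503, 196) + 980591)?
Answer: 307/301040452 ≈ 1.0198e-6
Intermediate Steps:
C(Z, M) = (789 + M)/(M + Z)
1/(C(-503, 196) + 980591) = 1/((789 + 196)/(196 - 503) + 980591) = 1/(985/(-307) + 980591) = 1/(-1/307*985 + 980591) = 1/(-985/307 + 980591) = 1/(301040452/307) = 307/301040452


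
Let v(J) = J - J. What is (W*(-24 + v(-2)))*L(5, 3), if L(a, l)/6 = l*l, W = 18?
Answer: -23328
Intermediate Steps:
v(J) = 0
L(a, l) = 6*l**2 (L(a, l) = 6*(l*l) = 6*l**2)
(W*(-24 + v(-2)))*L(5, 3) = (18*(-24 + 0))*(6*3**2) = (18*(-24))*(6*9) = -432*54 = -23328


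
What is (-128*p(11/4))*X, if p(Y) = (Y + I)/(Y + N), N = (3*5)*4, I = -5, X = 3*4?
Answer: 13824/251 ≈ 55.076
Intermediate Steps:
X = 12
N = 60 (N = 15*4 = 60)
p(Y) = (-5 + Y)/(60 + Y) (p(Y) = (Y - 5)/(Y + 60) = (-5 + Y)/(60 + Y))
(-128*p(11/4))*X = -128*(-5 + 11/4)/(60 + 11/4)*12 = -128*(-9)/(251/4*4)*12 = -512*(-9)/(251*4)*12 = -128*(-9/251)*12 = (1152/251)*12 = 13824/251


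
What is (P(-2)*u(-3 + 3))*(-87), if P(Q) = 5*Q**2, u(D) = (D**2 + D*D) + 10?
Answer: -17400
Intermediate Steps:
u(D) = 10 + 2*D**2 (u(D) = (D**2 + D**2) + 10 = 2*D**2 + 10 = 10 + 2*D**2)
(P(-2)*u(-3 + 3))*(-87) = ((5*(-2)**2)*(10 + 2*(-3 + 3)**2))*(-87) = ((5*4)*(10 + 2*0**2))*(-87) = (20*(10 + 2*0))*(-87) = (20*(10 + 0))*(-87) = (20*10)*(-87) = 200*(-87) = -17400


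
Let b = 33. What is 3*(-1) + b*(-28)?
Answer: -927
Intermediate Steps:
3*(-1) + b*(-28) = 3*(-1) + 33*(-28) = -3 - 924 = -927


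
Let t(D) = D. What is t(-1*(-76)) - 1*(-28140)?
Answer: 28216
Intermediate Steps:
t(-1*(-76)) - 1*(-28140) = -1*(-76) - 1*(-28140) = 76 + 28140 = 28216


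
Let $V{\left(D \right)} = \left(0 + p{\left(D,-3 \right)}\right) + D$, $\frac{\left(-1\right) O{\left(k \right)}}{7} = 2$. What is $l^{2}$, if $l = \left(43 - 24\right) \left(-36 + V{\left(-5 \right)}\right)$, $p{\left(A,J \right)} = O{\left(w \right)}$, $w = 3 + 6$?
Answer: $1092025$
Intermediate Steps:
$w = 9$
$O{\left(k \right)} = -14$ ($O{\left(k \right)} = \left(-7\right) 2 = -14$)
$p{\left(A,J \right)} = -14$
$V{\left(D \right)} = -14 + D$ ($V{\left(D \right)} = \left(0 - 14\right) + D = -14 + D$)
$l = -1045$ ($l = \left(43 - 24\right) \left(-36 - 19\right) = 19 \left(-36 - 19\right) = 19 \left(-55\right) = -1045$)
$l^{2} = \left(-1045\right)^{2} = 1092025$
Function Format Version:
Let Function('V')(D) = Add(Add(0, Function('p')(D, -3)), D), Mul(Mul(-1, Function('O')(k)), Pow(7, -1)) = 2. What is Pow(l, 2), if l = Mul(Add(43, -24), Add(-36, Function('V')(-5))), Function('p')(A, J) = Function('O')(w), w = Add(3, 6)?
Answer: 1092025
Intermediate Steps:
w = 9
Function('O')(k) = -14 (Function('O')(k) = Mul(-7, 2) = -14)
Function('p')(A, J) = -14
Function('V')(D) = Add(-14, D) (Function('V')(D) = Add(Add(0, -14), D) = Add(-14, D))
l = -1045 (l = Mul(Add(43, -24), Add(-36, Add(-14, -5))) = Mul(19, Add(-36, -19)) = Mul(19, -55) = -1045)
Pow(l, 2) = Pow(-1045, 2) = 1092025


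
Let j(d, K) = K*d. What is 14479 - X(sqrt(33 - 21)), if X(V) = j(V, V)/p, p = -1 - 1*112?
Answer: 1636139/113 ≈ 14479.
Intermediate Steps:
p = -113 (p = -1 - 112 = -113)
X(V) = -V**2/113 (X(V) = (V*V)/(-113) = V**2*(-1/113) = -V**2/113)
14479 - X(sqrt(33 - 21)) = 14479 - (-1)*(sqrt(33 - 21))**2/113 = 14479 - (-1)*(sqrt(12))**2/113 = 14479 - (-1)*(2*sqrt(3))**2/113 = 14479 - (-1)*12/113 = 14479 - 1*(-12/113) = 14479 + 12/113 = 1636139/113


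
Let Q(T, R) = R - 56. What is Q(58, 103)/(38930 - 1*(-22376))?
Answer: 47/61306 ≈ 0.00076665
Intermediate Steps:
Q(T, R) = -56 + R
Q(58, 103)/(38930 - 1*(-22376)) = (-56 + 103)/(38930 - 1*(-22376)) = 47/(38930 + 22376) = 47/61306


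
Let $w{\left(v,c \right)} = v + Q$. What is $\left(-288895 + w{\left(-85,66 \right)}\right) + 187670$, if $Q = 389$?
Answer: $-100921$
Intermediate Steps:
$w{\left(v,c \right)} = 389 + v$ ($w{\left(v,c \right)} = v + 389 = 389 + v$)
$\left(-288895 + w{\left(-85,66 \right)}\right) + 187670 = \left(-288895 + \left(389 - 85\right)\right) + 187670 = \left(-288895 + 304\right) + 187670 = -288591 + 187670 = -100921$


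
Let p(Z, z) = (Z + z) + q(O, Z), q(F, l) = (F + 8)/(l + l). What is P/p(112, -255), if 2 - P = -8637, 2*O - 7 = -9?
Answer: -276448/4575 ≈ -60.426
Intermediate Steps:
O = -1 (O = 7/2 + (½)*(-9) = 7/2 - 9/2 = -1)
q(F, l) = (8 + F)/(2*l) (q(F, l) = (8 + F)/((2*l)) = (8 + F)*(1/(2*l)) = (8 + F)/(2*l))
p(Z, z) = Z + z + 7/(2*Z) (p(Z, z) = (Z + z) + (8 - 1)/(2*Z) = (Z + z) + (½)*7/Z = (Z + z) + 7/(2*Z) = Z + z + 7/(2*Z))
P = 8639 (P = 2 - 1*(-8637) = 2 + 8637 = 8639)
P/p(112, -255) = 8639/(112 - 255 + (7/2)/112) = 8639/(112 - 255 + (7/2)*(1/112)) = 8639/(112 - 255 + 1/32) = 8639/(-4575/32) = 8639*(-32/4575) = -276448/4575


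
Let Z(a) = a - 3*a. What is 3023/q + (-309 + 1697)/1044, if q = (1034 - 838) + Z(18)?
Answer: 844523/41760 ≈ 20.223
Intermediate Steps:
Z(a) = -2*a
q = 160 (q = (1034 - 838) - 2*18 = 196 - 36 = 160)
3023/q + (-309 + 1697)/1044 = 3023/160 + (-309 + 1697)/1044 = 3023*(1/160) + 1388*(1/1044) = 3023/160 + 347/261 = 844523/41760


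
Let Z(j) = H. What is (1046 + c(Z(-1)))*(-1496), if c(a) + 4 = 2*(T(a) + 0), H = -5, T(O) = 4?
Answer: -1570800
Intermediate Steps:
Z(j) = -5
c(a) = 4 (c(a) = -4 + 2*(4 + 0) = -4 + 2*4 = -4 + 8 = 4)
(1046 + c(Z(-1)))*(-1496) = (1046 + 4)*(-1496) = 1050*(-1496) = -1570800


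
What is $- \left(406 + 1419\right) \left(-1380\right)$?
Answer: $2518500$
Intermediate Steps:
$- \left(406 + 1419\right) \left(-1380\right) = - 1825 \left(-1380\right) = \left(-1\right) \left(-2518500\right) = 2518500$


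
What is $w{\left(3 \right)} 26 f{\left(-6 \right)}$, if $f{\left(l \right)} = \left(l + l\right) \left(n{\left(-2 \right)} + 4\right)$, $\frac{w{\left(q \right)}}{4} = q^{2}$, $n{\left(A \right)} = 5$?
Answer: $-101088$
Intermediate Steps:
$w{\left(q \right)} = 4 q^{2}$
$f{\left(l \right)} = 18 l$ ($f{\left(l \right)} = \left(l + l\right) \left(5 + 4\right) = 2 l 9 = 18 l$)
$w{\left(3 \right)} 26 f{\left(-6 \right)} = 4 \cdot 3^{2} \cdot 26 \cdot 18 \left(-6\right) = 4 \cdot 9 \cdot 26 \left(-108\right) = 36 \cdot 26 \left(-108\right) = 936 \left(-108\right) = -101088$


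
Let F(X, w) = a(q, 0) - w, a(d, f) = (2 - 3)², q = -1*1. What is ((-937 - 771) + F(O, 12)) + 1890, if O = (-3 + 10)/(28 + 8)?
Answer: 171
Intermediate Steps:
O = 7/36 ≈ 0.19444
q = -1
a(d, f) = 1 (a(d, f) = (-1)² = 1)
F(X, w) = 1 - w
((-937 - 771) + F(O, 12)) + 1890 = ((-937 - 771) + (1 - 1*12)) + 1890 = (-1708 + (1 - 12)) + 1890 = (-1708 - 11) + 1890 = -1719 + 1890 = 171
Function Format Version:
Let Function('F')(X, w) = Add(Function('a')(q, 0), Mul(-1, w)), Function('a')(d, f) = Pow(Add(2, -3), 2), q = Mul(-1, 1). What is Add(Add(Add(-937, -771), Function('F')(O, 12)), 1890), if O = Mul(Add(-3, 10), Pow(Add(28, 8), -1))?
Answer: 171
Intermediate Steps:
O = Rational(7, 36) (O = Mul(7, Pow(36, -1)) = Mul(7, Rational(1, 36)) = Rational(7, 36) ≈ 0.19444)
q = -1
Function('a')(d, f) = 1 (Function('a')(d, f) = Pow(-1, 2) = 1)
Function('F')(X, w) = Add(1, Mul(-1, w))
Add(Add(Add(-937, -771), Function('F')(O, 12)), 1890) = Add(Add(Add(-937, -771), Add(1, Mul(-1, 12))), 1890) = Add(Add(-1708, Add(1, -12)), 1890) = Add(Add(-1708, -11), 1890) = Add(-1719, 1890) = 171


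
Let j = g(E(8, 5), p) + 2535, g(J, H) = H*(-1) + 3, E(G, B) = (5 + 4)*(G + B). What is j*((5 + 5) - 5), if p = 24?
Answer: 12570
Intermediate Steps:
E(G, B) = 9*B + 9*G (E(G, B) = 9*(B + G) = 9*B + 9*G)
g(J, H) = 3 - H (g(J, H) = -H + 3 = 3 - H)
j = 2514 (j = (3 - 1*24) + 2535 = (3 - 24) + 2535 = -21 + 2535 = 2514)
j*((5 + 5) - 5) = 2514*((5 + 5) - 5) = 2514*(10 - 5) = 2514*5 = 12570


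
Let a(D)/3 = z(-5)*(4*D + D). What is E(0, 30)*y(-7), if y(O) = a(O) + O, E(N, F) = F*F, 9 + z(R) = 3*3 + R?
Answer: 466200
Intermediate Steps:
z(R) = R (z(R) = -9 + (3*3 + R) = -9 + (9 + R) = R)
a(D) = -75*D (a(D) = 3*(-5*(4*D + D)) = 3*(-25*D) = -75*D)
E(N, F) = F²
y(O) = -74*O (y(O) = -75*O + O = -74*O)
E(0, 30)*y(-7) = 30²*(-74*(-7)) = 900*518 = 466200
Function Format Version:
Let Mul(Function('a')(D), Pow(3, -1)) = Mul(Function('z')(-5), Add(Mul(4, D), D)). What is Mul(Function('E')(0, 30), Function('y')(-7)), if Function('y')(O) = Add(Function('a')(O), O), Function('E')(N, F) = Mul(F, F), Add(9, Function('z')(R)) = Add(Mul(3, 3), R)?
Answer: 466200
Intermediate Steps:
Function('z')(R) = R (Function('z')(R) = Add(-9, Add(Mul(3, 3), R)) = Add(-9, Add(9, R)) = R)
Function('a')(D) = Mul(-75, D) (Function('a')(D) = Mul(3, Mul(-5, Add(Mul(4, D), D))) = Mul(3, Mul(-5, Mul(5, D))) = Mul(3, Mul(-25, D)) = Mul(-75, D))
Function('E')(N, F) = Pow(F, 2)
Function('y')(O) = Mul(-74, O) (Function('y')(O) = Add(Mul(-75, O), O) = Mul(-74, O))
Mul(Function('E')(0, 30), Function('y')(-7)) = Mul(Pow(30, 2), Mul(-74, -7)) = Mul(900, 518) = 466200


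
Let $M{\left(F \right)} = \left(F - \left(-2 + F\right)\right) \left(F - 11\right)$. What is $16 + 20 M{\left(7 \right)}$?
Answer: $-144$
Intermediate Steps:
$M{\left(F \right)} = -22 + 2 F$ ($M{\left(F \right)} = 2 \left(-11 + F\right) = -22 + 2 F$)
$16 + 20 M{\left(7 \right)} = 16 + 20 \left(-22 + 2 \cdot 7\right) = 16 + 20 \left(-22 + 14\right) = 16 + 20 \left(-8\right) = 16 - 160 = -144$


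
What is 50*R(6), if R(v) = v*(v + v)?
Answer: 3600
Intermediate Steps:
R(v) = 2*v² (R(v) = v*(2*v) = 2*v²)
50*R(6) = 50*(2*6²) = 50*(2*36) = 50*72 = 3600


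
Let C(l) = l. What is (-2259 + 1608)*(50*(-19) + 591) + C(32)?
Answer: 233741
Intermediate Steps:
(-2259 + 1608)*(50*(-19) + 591) + C(32) = (-2259 + 1608)*(50*(-19) + 591) + 32 = -651*(-950 + 591) + 32 = -651*(-359) + 32 = 233709 + 32 = 233741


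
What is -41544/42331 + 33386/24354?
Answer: 200750095/515464587 ≈ 0.38945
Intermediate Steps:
-41544/42331 + 33386/24354 = -41544*1/42331 + 33386*(1/24354) = -41544/42331 + 16693/12177 = 200750095/515464587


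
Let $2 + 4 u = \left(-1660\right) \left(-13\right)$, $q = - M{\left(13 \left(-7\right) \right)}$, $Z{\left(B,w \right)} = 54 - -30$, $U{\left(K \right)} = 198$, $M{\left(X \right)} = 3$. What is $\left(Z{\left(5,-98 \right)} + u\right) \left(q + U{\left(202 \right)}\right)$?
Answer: $\frac{2136615}{2} \approx 1.0683 \cdot 10^{6}$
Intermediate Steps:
$Z{\left(B,w \right)} = 84$ ($Z{\left(B,w \right)} = 54 + 30 = 84$)
$q = -3$ ($q = \left(-1\right) 3 = -3$)
$u = \frac{10789}{2}$ ($u = - \frac{1}{2} + \frac{\left(-1660\right) \left(-13\right)}{4} = - \frac{1}{2} + \frac{1}{4} \cdot 21580 = - \frac{1}{2} + 5395 = \frac{10789}{2} \approx 5394.5$)
$\left(Z{\left(5,-98 \right)} + u\right) \left(q + U{\left(202 \right)}\right) = \left(84 + \frac{10789}{2}\right) \left(-3 + 198\right) = \frac{10957}{2} \cdot 195 = \frac{2136615}{2}$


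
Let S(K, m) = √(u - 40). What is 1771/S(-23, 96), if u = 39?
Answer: -1771*I ≈ -1771.0*I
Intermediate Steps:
S(K, m) = I (S(K, m) = √(39 - 40) = √(-1) = I)
1771/S(-23, 96) = 1771/I = 1771*(-I) = -1771*I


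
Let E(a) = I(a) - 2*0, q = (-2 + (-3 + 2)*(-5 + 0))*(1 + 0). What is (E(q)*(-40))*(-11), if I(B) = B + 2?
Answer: 2200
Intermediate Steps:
I(B) = 2 + B
q = 3 (q = (-2 - 1*(-5))*1 = (-2 + 5)*1 = 3*1 = 3)
E(a) = 2 + a (E(a) = (2 + a) - 2*0 = (2 + a) + 0 = 2 + a)
(E(q)*(-40))*(-11) = ((2 + 3)*(-40))*(-11) = (5*(-40))*(-11) = -200*(-11) = 2200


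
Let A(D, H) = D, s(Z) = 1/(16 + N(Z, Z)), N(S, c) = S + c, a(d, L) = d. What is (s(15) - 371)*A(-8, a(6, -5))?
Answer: 68260/23 ≈ 2967.8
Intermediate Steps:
s(Z) = 1/(16 + 2*Z) (s(Z) = 1/(16 + (Z + Z)) = 1/(16 + 2*Z))
(s(15) - 371)*A(-8, a(6, -5)) = (1/(2*(8 + 15)) - 371)*(-8) = ((1/2)/23 - 371)*(-8) = ((1/2)*(1/23) - 371)*(-8) = (1/46 - 371)*(-8) = -17065/46*(-8) = 68260/23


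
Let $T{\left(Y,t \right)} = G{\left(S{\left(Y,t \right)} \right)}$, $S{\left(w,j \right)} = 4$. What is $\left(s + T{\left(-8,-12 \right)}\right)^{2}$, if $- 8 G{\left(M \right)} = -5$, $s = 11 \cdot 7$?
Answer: $\frac{385641}{64} \approx 6025.6$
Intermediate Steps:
$s = 77$
$G{\left(M \right)} = \frac{5}{8}$ ($G{\left(M \right)} = \left(- \frac{1}{8}\right) \left(-5\right) = \frac{5}{8}$)
$T{\left(Y,t \right)} = \frac{5}{8}$
$\left(s + T{\left(-8,-12 \right)}\right)^{2} = \left(77 + \frac{5}{8}\right)^{2} = \left(\frac{621}{8}\right)^{2} = \frac{385641}{64}$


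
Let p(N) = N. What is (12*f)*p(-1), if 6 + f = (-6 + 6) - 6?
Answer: 144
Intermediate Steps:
f = -12 (f = -6 + ((-6 + 6) - 6) = -6 + (0 - 6) = -6 - 6 = -12)
(12*f)*p(-1) = (12*(-12))*(-1) = -144*(-1) = 144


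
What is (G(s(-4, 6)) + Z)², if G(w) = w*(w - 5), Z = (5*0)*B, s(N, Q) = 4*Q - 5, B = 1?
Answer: 70756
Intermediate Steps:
s(N, Q) = -5 + 4*Q
Z = 0 (Z = (5*0)*1 = 0*1 = 0)
G(w) = w*(-5 + w)
(G(s(-4, 6)) + Z)² = ((-5 + 4*6)*(-5 + (-5 + 4*6)) + 0)² = ((-5 + 24)*(-5 + (-5 + 24)) + 0)² = (19*(-5 + 19) + 0)² = (19*14 + 0)² = (266 + 0)² = 266² = 70756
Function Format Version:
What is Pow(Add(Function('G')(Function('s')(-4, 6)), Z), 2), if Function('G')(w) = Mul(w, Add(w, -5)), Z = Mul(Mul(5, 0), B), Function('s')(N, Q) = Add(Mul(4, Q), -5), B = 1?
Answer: 70756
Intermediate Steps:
Function('s')(N, Q) = Add(-5, Mul(4, Q))
Z = 0 (Z = Mul(Mul(5, 0), 1) = Mul(0, 1) = 0)
Function('G')(w) = Mul(w, Add(-5, w))
Pow(Add(Function('G')(Function('s')(-4, 6)), Z), 2) = Pow(Add(Mul(Add(-5, Mul(4, 6)), Add(-5, Add(-5, Mul(4, 6)))), 0), 2) = Pow(Add(Mul(Add(-5, 24), Add(-5, Add(-5, 24))), 0), 2) = Pow(Add(Mul(19, Add(-5, 19)), 0), 2) = Pow(Add(Mul(19, 14), 0), 2) = Pow(Add(266, 0), 2) = Pow(266, 2) = 70756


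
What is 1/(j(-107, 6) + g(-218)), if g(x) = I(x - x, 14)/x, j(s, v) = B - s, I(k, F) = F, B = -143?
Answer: -109/3931 ≈ -0.027728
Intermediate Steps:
j(s, v) = -143 - s
g(x) = 14/x
1/(j(-107, 6) + g(-218)) = 1/((-143 - 1*(-107)) + 14/(-218)) = 1/((-143 + 107) + 14*(-1/218)) = 1/(-36 - 7/109) = 1/(-3931/109) = -109/3931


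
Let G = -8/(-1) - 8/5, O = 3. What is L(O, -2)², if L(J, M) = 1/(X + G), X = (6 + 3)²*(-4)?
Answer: 25/2521744 ≈ 9.9138e-6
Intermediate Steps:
X = -324 (X = 9²*(-4) = 81*(-4) = -324)
G = 32/5 (G = -8*(-1) - 8*⅕ = 8 - 8/5 = 32/5 ≈ 6.4000)
L(J, M) = -5/1588 (L(J, M) = 1/(-324 + 32/5) = 1/(-1588/5) = -5/1588)
L(O, -2)² = (-5/1588)² = 25/2521744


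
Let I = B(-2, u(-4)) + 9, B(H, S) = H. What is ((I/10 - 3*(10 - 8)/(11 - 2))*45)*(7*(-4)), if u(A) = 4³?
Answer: -42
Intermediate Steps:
u(A) = 64
I = 7 (I = -2 + 9 = 7)
((I/10 - 3*(10 - 8)/(11 - 2))*45)*(7*(-4)) = ((7/10 - 3*(10 - 8)/(11 - 2))*45)*(7*(-4)) = ((7*(⅒) - 3/(9/2))*45)*(-28) = ((7/10 - 3/(9*(½)))*45)*(-28) = ((7/10 - 3/9/2)*45)*(-28) = ((7/10 - 3*2/9)*45)*(-28) = ((7/10 - ⅔)*45)*(-28) = ((1/30)*45)*(-28) = (3/2)*(-28) = -42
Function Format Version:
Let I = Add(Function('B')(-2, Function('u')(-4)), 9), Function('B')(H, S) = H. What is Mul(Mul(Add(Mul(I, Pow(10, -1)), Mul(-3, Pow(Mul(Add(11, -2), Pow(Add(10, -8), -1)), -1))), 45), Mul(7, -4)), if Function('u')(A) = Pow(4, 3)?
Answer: -42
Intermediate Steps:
Function('u')(A) = 64
I = 7 (I = Add(-2, 9) = 7)
Mul(Mul(Add(Mul(I, Pow(10, -1)), Mul(-3, Pow(Mul(Add(11, -2), Pow(Add(10, -8), -1)), -1))), 45), Mul(7, -4)) = Mul(Mul(Add(Mul(7, Pow(10, -1)), Mul(-3, Pow(Mul(Add(11, -2), Pow(Add(10, -8), -1)), -1))), 45), Mul(7, -4)) = Mul(Mul(Add(Mul(7, Rational(1, 10)), Mul(-3, Pow(Mul(9, Pow(2, -1)), -1))), 45), -28) = Mul(Mul(Add(Rational(7, 10), Mul(-3, Pow(Mul(9, Rational(1, 2)), -1))), 45), -28) = Mul(Mul(Add(Rational(7, 10), Mul(-3, Pow(Rational(9, 2), -1))), 45), -28) = Mul(Mul(Add(Rational(7, 10), Mul(-3, Rational(2, 9))), 45), -28) = Mul(Mul(Add(Rational(7, 10), Rational(-2, 3)), 45), -28) = Mul(Mul(Rational(1, 30), 45), -28) = Mul(Rational(3, 2), -28) = -42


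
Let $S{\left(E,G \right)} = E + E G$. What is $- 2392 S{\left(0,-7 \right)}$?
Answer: $0$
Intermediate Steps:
$- 2392 S{\left(0,-7 \right)} = - 2392 \cdot 0 \left(1 - 7\right) = - 2392 \cdot 0 \left(-6\right) = \left(-2392\right) 0 = 0$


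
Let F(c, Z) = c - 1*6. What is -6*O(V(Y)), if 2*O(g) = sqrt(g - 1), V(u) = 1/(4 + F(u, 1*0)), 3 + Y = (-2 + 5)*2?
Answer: 0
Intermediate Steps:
F(c, Z) = -6 + c (F(c, Z) = c - 6 = -6 + c)
Y = 3 (Y = -3 + (-2 + 5)*2 = -3 + 3*2 = -3 + 6 = 3)
V(u) = 1/(-2 + u) (V(u) = 1/(4 + (-6 + u)) = 1/(-2 + u))
O(g) = sqrt(-1 + g)/2 (O(g) = sqrt(g - 1)/2 = sqrt(-1 + g)/2)
-6*O(V(Y)) = -3*sqrt(-1 + 1/(-2 + 3)) = -3*sqrt(-1 + 1/1) = -3*sqrt(-1 + 1) = -3*sqrt(0) = -3*0 = -6*0 = 0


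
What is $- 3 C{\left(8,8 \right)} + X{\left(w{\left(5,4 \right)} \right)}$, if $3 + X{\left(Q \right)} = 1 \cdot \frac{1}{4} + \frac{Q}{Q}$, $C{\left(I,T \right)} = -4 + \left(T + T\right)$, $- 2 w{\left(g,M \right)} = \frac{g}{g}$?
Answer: $- \frac{151}{4} \approx -37.75$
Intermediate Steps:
$w{\left(g,M \right)} = - \frac{1}{2}$ ($w{\left(g,M \right)} = - \frac{g \frac{1}{g}}{2} = \left(- \frac{1}{2}\right) 1 = - \frac{1}{2}$)
$C{\left(I,T \right)} = -4 + 2 T$
$X{\left(Q \right)} = - \frac{7}{4}$ ($X{\left(Q \right)} = -3 + \left(1 \cdot \frac{1}{4} + \frac{Q}{Q}\right) = -3 + \left(1 \cdot \frac{1}{4} + 1\right) = -3 + \left(\frac{1}{4} + 1\right) = -3 + \frac{5}{4} = - \frac{7}{4}$)
$- 3 C{\left(8,8 \right)} + X{\left(w{\left(5,4 \right)} \right)} = - 3 \left(-4 + 2 \cdot 8\right) - \frac{7}{4} = - 3 \left(-4 + 16\right) - \frac{7}{4} = \left(-3\right) 12 - \frac{7}{4} = -36 - \frac{7}{4} = - \frac{151}{4}$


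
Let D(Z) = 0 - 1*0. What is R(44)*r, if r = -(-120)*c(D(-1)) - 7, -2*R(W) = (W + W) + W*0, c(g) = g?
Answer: 308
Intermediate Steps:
D(Z) = 0 (D(Z) = 0 + 0 = 0)
R(W) = -W (R(W) = -((W + W) + W*0)/2 = -(2*W + 0)/2 = -W)
r = -7 (r = -(-120)*0 - 7 = -20*0 - 7 = 0 - 7 = -7)
R(44)*r = -1*44*(-7) = -44*(-7) = 308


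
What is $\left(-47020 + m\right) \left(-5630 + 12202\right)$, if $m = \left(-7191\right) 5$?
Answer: $-545311700$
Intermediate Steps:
$m = -35955$
$\left(-47020 + m\right) \left(-5630 + 12202\right) = \left(-47020 - 35955\right) \left(-5630 + 12202\right) = \left(-82975\right) 6572 = -545311700$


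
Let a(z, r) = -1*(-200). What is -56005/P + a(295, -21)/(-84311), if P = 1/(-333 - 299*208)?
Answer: 295232893126175/84311 ≈ 3.5017e+9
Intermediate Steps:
P = -1/62525 (P = 1/(-333 - 62192) = 1/(-62525) = -1/62525 ≈ -1.5994e-5)
a(z, r) = 200
-56005/P + a(295, -21)/(-84311) = -56005/(-1/62525) + 200/(-84311) = -56005*(-62525) + 200*(-1/84311) = 3501712625 - 200/84311 = 295232893126175/84311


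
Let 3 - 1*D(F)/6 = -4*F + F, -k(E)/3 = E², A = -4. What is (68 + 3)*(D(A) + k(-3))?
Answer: -5751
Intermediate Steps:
k(E) = -3*E²
D(F) = 18 + 18*F (D(F) = 18 - 6*(-4*F + F) = 18 - (-18)*F = 18 + 18*F)
(68 + 3)*(D(A) + k(-3)) = (68 + 3)*((18 + 18*(-4)) - 3*(-3)²) = 71*((18 - 72) - 3*9) = 71*(-54 - 27) = 71*(-81) = -5751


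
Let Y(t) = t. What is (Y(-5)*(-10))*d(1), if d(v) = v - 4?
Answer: -150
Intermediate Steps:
d(v) = -4 + v
(Y(-5)*(-10))*d(1) = (-5*(-10))*(-4 + 1) = 50*(-3) = -150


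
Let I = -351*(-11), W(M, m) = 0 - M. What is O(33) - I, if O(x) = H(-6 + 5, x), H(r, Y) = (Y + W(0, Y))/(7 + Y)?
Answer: -154407/40 ≈ -3860.2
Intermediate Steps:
W(M, m) = -M
H(r, Y) = Y/(7 + Y) (H(r, Y) = (Y - 1*0)/(7 + Y) = (Y + 0)/(7 + Y) = Y/(7 + Y))
O(x) = x/(7 + x)
I = 3861
O(33) - I = 33/(7 + 33) - 1*3861 = 33/40 - 3861 = -154407/40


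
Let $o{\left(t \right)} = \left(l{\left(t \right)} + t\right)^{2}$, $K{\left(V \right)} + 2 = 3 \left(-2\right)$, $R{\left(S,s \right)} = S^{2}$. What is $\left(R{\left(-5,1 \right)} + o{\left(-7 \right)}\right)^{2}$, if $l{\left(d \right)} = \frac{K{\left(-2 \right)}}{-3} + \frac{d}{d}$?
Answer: $\frac{105625}{81} \approx 1304.0$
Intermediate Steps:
$K{\left(V \right)} = -8$ ($K{\left(V \right)} = -2 + 3 \left(-2\right) = -2 - 6 = -8$)
$l{\left(d \right)} = \frac{11}{3}$ ($l{\left(d \right)} = - \frac{8}{-3} + \frac{d}{d} = \left(-8\right) \left(- \frac{1}{3}\right) + 1 = \frac{8}{3} + 1 = \frac{11}{3}$)
$o{\left(t \right)} = \left(\frac{11}{3} + t\right)^{2}$
$\left(R{\left(-5,1 \right)} + o{\left(-7 \right)}\right)^{2} = \left(\left(-5\right)^{2} + \frac{\left(11 + 3 \left(-7\right)\right)^{2}}{9}\right)^{2} = \left(25 + \frac{\left(11 - 21\right)^{2}}{9}\right)^{2} = \left(25 + \frac{\left(-10\right)^{2}}{9}\right)^{2} = \left(25 + \frac{1}{9} \cdot 100\right)^{2} = \left(25 + \frac{100}{9}\right)^{2} = \left(\frac{325}{9}\right)^{2} = \frac{105625}{81}$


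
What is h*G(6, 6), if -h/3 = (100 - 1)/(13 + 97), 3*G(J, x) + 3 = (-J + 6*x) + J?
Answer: -297/10 ≈ -29.700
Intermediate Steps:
G(J, x) = -1 + 2*x (G(J, x) = -1 + ((-J + 6*x) + J)/3 = -1 + (6*x)/3 = -1 + 2*x)
h = -27/10 (h = -3*(100 - 1)/(13 + 97) = -297/110 = -3*9/10 = -27/10 ≈ -2.7000)
h*G(6, 6) = -27*(-1 + 2*6)/10 = -27*(-1 + 12)/10 = -27/10*11 = -297/10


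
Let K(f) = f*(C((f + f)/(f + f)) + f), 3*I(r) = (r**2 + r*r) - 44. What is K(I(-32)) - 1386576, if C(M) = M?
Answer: -939684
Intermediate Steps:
I(r) = -44/3 + 2*r**2/3 (I(r) = ((r**2 + r*r) - 44)/3 = ((r**2 + r**2) - 44)/3 = (2*r**2 - 44)/3 = (-44 + 2*r**2)/3 = -44/3 + 2*r**2/3)
K(f) = f*(1 + f) (K(f) = f*((f + f)/(f + f) + f) = f*((2*f)/((2*f)) + f) = f*((2*f)*(1/(2*f)) + f) = f*(1 + f))
K(I(-32)) - 1386576 = (-44/3 + (2/3)*(-32)**2)*(1 + (-44/3 + (2/3)*(-32)**2)) - 1386576 = (-44/3 + (2/3)*1024)*(1 + (-44/3 + (2/3)*1024)) - 1386576 = (-44/3 + 2048/3)*(1 + (-44/3 + 2048/3)) - 1386576 = 668*(1 + 668) - 1386576 = 668*669 - 1386576 = 446892 - 1386576 = -939684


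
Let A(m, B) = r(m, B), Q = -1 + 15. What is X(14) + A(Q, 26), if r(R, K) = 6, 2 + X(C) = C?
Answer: 18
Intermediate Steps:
X(C) = -2 + C
Q = 14
A(m, B) = 6
X(14) + A(Q, 26) = (-2 + 14) + 6 = 12 + 6 = 18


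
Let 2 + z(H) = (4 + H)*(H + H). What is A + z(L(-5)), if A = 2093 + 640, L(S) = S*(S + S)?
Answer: 8131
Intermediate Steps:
L(S) = 2*S² (L(S) = S*(2*S) = 2*S²)
z(H) = -2 + 2*H*(4 + H) (z(H) = -2 + (4 + H)*(H + H) = -2 + (4 + H)*(2*H) = -2 + 2*H*(4 + H))
A = 2733
A + z(L(-5)) = 2733 + (-2 + 2*(2*(-5)²)² + 8*(2*(-5)²)) = 2733 + (-2 + 2*(2*25)² + 8*(2*25)) = 2733 + (-2 + 2*50² + 8*50) = 2733 + (-2 + 2*2500 + 400) = 2733 + (-2 + 5000 + 400) = 2733 + 5398 = 8131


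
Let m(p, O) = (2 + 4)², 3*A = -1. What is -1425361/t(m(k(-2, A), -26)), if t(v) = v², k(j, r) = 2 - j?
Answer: -1425361/1296 ≈ -1099.8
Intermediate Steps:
A = -⅓ (A = (⅓)*(-1) = -⅓ ≈ -0.33333)
m(p, O) = 36 (m(p, O) = 6² = 36)
-1425361/t(m(k(-2, A), -26)) = -1425361/(36²) = -1425361/1296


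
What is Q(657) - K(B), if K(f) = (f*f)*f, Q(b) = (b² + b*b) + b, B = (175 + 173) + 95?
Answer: -86074352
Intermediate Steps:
B = 443 (B = 348 + 95 = 443)
Q(b) = b + 2*b² (Q(b) = (b² + b²) + b = 2*b² + b = b + 2*b²)
K(f) = f³ (K(f) = f²*f = f³)
Q(657) - K(B) = 657*(1 + 2*657) - 1*443³ = 657*(1 + 1314) - 1*86938307 = 657*1315 - 86938307 = 863955 - 86938307 = -86074352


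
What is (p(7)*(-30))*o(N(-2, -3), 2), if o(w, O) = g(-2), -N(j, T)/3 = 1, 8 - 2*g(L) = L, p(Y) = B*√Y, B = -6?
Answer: 900*√7 ≈ 2381.2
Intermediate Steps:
p(Y) = -6*√Y
g(L) = 4 - L/2
N(j, T) = -3 (N(j, T) = -3*1 = -3)
o(w, O) = 5 (o(w, O) = 4 - ½*(-2) = 4 + 1 = 5)
(p(7)*(-30))*o(N(-2, -3), 2) = (-6*√7*(-30))*5 = (180*√7)*5 = 900*√7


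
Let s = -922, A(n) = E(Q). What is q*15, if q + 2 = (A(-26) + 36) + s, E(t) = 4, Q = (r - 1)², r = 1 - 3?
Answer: -13260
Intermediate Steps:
r = -2
Q = 9 (Q = (-2 - 1)² = (-3)² = 9)
A(n) = 4
q = -884 (q = -2 + ((4 + 36) - 922) = -2 + (40 - 922) = -2 - 882 = -884)
q*15 = -884*15 = -13260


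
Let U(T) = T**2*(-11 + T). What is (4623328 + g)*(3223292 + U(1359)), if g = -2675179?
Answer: 4856382608253120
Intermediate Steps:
(4623328 + g)*(3223292 + U(1359)) = (4623328 - 2675179)*(3223292 + 1359**2*(-11 + 1359)) = 1948149*(3223292 + 1846881*1348) = 1948149*(3223292 + 2489595588) = 1948149*2492818880 = 4856382608253120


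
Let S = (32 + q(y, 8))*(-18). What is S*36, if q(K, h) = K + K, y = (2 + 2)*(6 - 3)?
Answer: -36288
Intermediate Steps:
y = 12 (y = 4*3 = 12)
q(K, h) = 2*K
S = -1008 (S = (32 + 2*12)*(-18) = (32 + 24)*(-18) = 56*(-18) = -1008)
S*36 = -1008*36 = -36288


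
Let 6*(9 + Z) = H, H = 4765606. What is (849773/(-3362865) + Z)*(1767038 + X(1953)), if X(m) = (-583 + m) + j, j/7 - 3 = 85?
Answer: 4725034483503794368/3362865 ≈ 1.4051e+12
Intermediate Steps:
j = 616 (j = 21 + 7*85 = 21 + 595 = 616)
X(m) = 33 + m (X(m) = (-583 + m) + 616 = 33 + m)
Z = 2382776/3 (Z = -9 + (⅙)*4765606 = -9 + 2382803/3 = 2382776/3 ≈ 7.9426e+5)
(849773/(-3362865) + Z)*(1767038 + X(1953)) = (849773/(-3362865) + 2382776/3)*(1767038 + (33 + 1953)) = (849773*(-1/3362865) + 2382776/3)*(1767038 + 1986) = (-849773/3362865 + 2382776/3)*1769024 = (2670983821307/3362865)*1769024 = 4725034483503794368/3362865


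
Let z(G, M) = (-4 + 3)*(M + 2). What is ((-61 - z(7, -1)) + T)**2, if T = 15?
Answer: 2025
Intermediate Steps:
z(G, M) = -2 - M (z(G, M) = -(2 + M) = -2 - M)
((-61 - z(7, -1)) + T)**2 = ((-61 - (-2 - 1*(-1))) + 15)**2 = ((-61 - (-2 + 1)) + 15)**2 = ((-61 - 1*(-1)) + 15)**2 = ((-61 + 1) + 15)**2 = (-60 + 15)**2 = (-45)**2 = 2025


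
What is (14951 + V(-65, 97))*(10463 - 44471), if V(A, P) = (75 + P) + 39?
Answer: -515629296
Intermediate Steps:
V(A, P) = 114 + P
(14951 + V(-65, 97))*(10463 - 44471) = (14951 + (114 + 97))*(10463 - 44471) = (14951 + 211)*(-34008) = 15162*(-34008) = -515629296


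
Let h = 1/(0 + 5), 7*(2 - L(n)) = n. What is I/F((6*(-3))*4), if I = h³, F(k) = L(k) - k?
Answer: 7/73750 ≈ 9.4915e-5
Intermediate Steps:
L(n) = 2 - n/7
h = ⅕ (h = 1/5 = ⅕ ≈ 0.20000)
F(k) = 2 - 8*k/7 (F(k) = (2 - k/7) - k = 2 - 8*k/7)
I = 1/125 (I = (⅕)³ = 1/125 ≈ 0.0080000)
I/F((6*(-3))*4) = 1/(125*(2 - 8*6*(-3)*4/7)) = 1/(125*(2 - (-144)*4/7)) = 1/(125*(2 - 8/7*(-72))) = 1/(125*(2 + 576/7)) = 1/(125*(590/7)) = (1/125)*(7/590) = 7/73750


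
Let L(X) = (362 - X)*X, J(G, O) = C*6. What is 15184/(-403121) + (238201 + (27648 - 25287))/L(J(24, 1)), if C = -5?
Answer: -6939582703/338621640 ≈ -20.494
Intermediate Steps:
J(G, O) = -30 (J(G, O) = -5*6 = -30)
L(X) = X*(362 - X)
15184/(-403121) + (238201 + (27648 - 25287))/L(J(24, 1)) = 15184/(-403121) + (238201 + (27648 - 25287))/((-30*(362 - 1*(-30)))) = 15184*(-1/403121) + (238201 + 2361)/((-30*(362 + 30))) = -15184/403121 + 240562/((-30*392)) = -15184/403121 + 240562/(-11760) = -15184/403121 + 240562*(-1/11760) = -15184/403121 - 17183/840 = -6939582703/338621640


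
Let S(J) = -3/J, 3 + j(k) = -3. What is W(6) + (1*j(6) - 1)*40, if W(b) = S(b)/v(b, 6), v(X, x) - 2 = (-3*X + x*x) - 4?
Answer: -8961/32 ≈ -280.03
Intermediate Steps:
j(k) = -6 (j(k) = -3 - 3 = -6)
v(X, x) = -2 + x² - 3*X (v(X, x) = 2 + ((-3*X + x*x) - 4) = 2 + ((-3*X + x²) - 4) = 2 + ((x² - 3*X) - 4) = 2 + (-4 + x² - 3*X) = -2 + x² - 3*X)
W(b) = -3/(b*(34 - 3*b)) (W(b) = (-3/b)/(-2 + 6² - 3*b) = (-3/b)/(-2 + 36 - 3*b) = (-3/b)/(34 - 3*b) = -3/(b*(34 - 3*b)))
W(6) + (1*j(6) - 1)*40 = 3/(6*(-34 + 3*6)) + (1*(-6) - 1)*40 = 3*(⅙)/(-34 + 18) + (-6 - 1)*40 = 3*(⅙)/(-16) - 7*40 = 3*(⅙)*(-1/16) - 280 = -1/32 - 280 = -8961/32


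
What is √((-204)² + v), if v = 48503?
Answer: √90119 ≈ 300.20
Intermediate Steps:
√((-204)² + v) = √((-204)² + 48503) = √(41616 + 48503) = √90119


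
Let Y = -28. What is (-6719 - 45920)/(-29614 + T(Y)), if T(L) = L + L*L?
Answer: 52639/28858 ≈ 1.8241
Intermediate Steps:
T(L) = L + L**2
(-6719 - 45920)/(-29614 + T(Y)) = (-6719 - 45920)/(-29614 - 28*(1 - 28)) = -52639/(-29614 - 28*(-27)) = -52639/(-29614 + 756) = -52639/(-28858) = -52639*(-1/28858) = 52639/28858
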